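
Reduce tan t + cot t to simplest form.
tan t + cot t = sec t csc t (using Quotient identities)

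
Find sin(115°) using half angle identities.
sin(115°) = √((1 - cos 230°)/2) = 0.9063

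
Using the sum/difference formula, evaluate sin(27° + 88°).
sin(27° + 88°) = sin 27° cos 88° + cos 27° sin 88° = 0.9063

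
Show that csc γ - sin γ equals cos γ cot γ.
LHS = 1/sin γ - sin γ = (1 - sin²γ)/sin γ = cos²γ/sin γ = cos γ · (cos γ/sin γ) = cos γ cot γ = RHS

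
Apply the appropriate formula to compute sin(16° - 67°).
sin(16° - 67°) = sin 16° cos 67° - cos 16° sin 67° = -0.7771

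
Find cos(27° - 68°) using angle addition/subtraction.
cos(27° - 68°) = cos 27° cos 68° + sin 27° sin 68° = 0.7547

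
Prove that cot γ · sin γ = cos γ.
LHS = (cos γ/sin γ) · sin γ = cos γ = RHS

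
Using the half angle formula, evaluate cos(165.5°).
cos(165.5°) = -√((1 + cos 331°)/2) = -0.9681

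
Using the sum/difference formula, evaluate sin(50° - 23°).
sin(50° - 23°) = sin 50° cos 23° - cos 50° sin 23° = 0.454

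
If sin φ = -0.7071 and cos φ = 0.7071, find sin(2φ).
sin(2φ) = 2 sin φ cos φ = -1.0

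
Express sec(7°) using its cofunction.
sec(7°) = csc(90° - 7°) = csc(83°)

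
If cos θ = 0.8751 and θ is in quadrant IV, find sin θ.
sin θ = -0.4839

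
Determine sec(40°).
sec(40°) = 1.305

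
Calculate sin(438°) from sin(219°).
sin(438°) = 2 sin 219° cos 219° = 0.9781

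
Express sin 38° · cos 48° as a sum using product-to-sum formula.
sin 38° cos 48° = (1/2)[sin(38°+48°) + sin(38°-48°)]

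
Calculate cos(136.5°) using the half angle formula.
cos(136.5°) = -√((1 + cos 273°)/2) = -0.7254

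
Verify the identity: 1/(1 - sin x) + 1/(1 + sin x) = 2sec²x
LHS = [(1 + sin x) + (1 - sin x)] / [(1 - sin x)(1 + sin x)] = 2/(1 - sin²x) = 2/cos²x = 2sec²x = RHS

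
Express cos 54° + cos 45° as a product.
cos 54° + cos 45° = 2 cos(49.5°) cos(4.5°)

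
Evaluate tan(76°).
tan(76°) = 4.011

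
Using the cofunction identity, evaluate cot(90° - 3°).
cot(90° - 3°) = tan(3°) = 0.05241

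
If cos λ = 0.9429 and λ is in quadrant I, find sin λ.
sin λ = 0.3331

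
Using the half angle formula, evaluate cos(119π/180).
cos(119π/180) = -√((1 + cos 119π/90)/2) = -0.4848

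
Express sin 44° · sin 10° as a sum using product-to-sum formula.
sin 44° sin 10° = (1/2)[cos(44°-10°) - cos(44°+10°)]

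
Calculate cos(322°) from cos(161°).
cos(322°) = cos²161° - sin²161° = 0.788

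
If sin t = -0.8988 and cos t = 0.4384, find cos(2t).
cos(2t) = cos²t - sin²t = -0.6156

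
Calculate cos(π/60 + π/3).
cos(π/60 + π/3) = cos π/60 cos π/3 - sin π/60 sin π/3 = 0.454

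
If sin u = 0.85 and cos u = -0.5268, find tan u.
tan u = sin u / cos u = -1.614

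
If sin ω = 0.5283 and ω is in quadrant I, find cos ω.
cos ω = 0.8491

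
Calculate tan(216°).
tan(216°) = 0.7265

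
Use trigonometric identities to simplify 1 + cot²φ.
1 + cot²φ = csc²φ (using Pythagorean identity)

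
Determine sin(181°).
sin(181°) = -0.01745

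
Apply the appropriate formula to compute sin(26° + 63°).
sin(26° + 63°) = sin 26° cos 63° + cos 26° sin 63° = 0.9998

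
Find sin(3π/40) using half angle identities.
sin(3π/40) = √((1 - cos 3π/20)/2) = 0.2334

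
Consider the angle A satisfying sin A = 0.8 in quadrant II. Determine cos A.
cos A = ±√(1 - sin²A) = -0.6 (negative in QII)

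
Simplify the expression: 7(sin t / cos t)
7(sin t / cos t) = 7(tan t) (using Quotient identity)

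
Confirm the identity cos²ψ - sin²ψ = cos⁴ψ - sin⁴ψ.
RHS = (cos²ψ - sin²ψ)(cos²ψ + sin²ψ) = (cos²ψ - sin²ψ) · 1 = cos²ψ - sin²ψ = LHS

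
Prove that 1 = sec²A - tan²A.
RHS = 1/cos²A - sin²A/cos²A = (1 - sin²A)/cos²A = cos²A/cos²A = 1 = LHS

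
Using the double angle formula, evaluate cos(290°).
cos(290°) = cos²145° - sin²145° = 0.342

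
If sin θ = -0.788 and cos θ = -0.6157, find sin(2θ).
sin(2θ) = 2 sin θ cos θ = 0.9703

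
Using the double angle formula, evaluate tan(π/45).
tan(π/45) = 2 tan π/90 / (1 - tan²π/90) = 0.06993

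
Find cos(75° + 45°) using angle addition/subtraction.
cos(75° + 45°) = cos 75° cos 45° - sin 75° sin 45° = -1/2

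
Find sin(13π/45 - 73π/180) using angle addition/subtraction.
sin(13π/45 - 73π/180) = sin 13π/45 cos 73π/180 - cos 13π/45 sin 73π/180 = -0.3584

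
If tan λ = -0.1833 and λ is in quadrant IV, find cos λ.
cos λ = 0.9836 (using tan²λ + 1 = sec²λ)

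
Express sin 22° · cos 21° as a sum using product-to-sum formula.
sin 22° cos 21° = (1/2)[sin(22°+21°) + sin(22°-21°)]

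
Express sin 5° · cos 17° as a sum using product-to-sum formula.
sin 5° cos 17° = (1/2)[sin(5°+17°) + sin(5°-17°)]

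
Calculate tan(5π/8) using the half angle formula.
tan(5π/8) = sin 5π/4 / (1 + cos 5π/4) = -2.414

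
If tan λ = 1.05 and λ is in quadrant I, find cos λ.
cos λ = 0.6897 (using tan²λ + 1 = sec²λ)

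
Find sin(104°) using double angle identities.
sin(104°) = 2 sin 52° cos 52° = 0.9703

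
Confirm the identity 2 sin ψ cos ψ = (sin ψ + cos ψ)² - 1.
RHS = sin²ψ + 2 sin ψ cos ψ + cos²ψ - 1 = (sin²ψ + cos²ψ) + 2 sin ψ cos ψ - 1 = 1 + 2 sin ψ cos ψ - 1 = 2 sin ψ cos ψ = LHS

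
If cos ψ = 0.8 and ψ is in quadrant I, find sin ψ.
sin ψ = 0.6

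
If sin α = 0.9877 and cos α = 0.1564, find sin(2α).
sin(2α) = 2 sin α cos α = 0.309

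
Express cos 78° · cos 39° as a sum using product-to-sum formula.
cos 78° cos 39° = (1/2)[cos(78°-39°) + cos(78°+39°)]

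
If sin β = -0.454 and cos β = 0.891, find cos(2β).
cos(2β) = cos²β - sin²β = 0.5878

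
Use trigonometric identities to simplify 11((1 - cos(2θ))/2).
11((1 - cos(2θ))/2) = 11(sin²θ) (using Power reduction)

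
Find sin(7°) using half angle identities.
sin(7°) = √((1 - cos 14°)/2) = 0.1219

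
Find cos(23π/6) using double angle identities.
cos(23π/6) = cos²23π/12 - sin²23π/12 = √3/2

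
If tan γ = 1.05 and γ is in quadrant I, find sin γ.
sin γ = 0.7241 (using tan²γ + 1 = sec²γ)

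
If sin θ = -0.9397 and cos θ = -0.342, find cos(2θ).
cos(2θ) = cos²θ - sin²θ = -0.7661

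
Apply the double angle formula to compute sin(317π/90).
sin(317π/90) = 2 sin 317π/180 cos 317π/180 = -0.9976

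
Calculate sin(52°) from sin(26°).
sin(52°) = 2 sin 26° cos 26° = 0.788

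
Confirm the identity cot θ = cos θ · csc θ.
RHS = cos θ · (1/sin θ) = cos θ/sin θ = cot θ = LHS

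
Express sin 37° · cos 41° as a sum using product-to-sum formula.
sin 37° cos 41° = (1/2)[sin(37°+41°) + sin(37°-41°)]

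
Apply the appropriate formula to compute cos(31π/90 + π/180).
cos(31π/90 + π/180) = cos 31π/90 cos π/180 - sin 31π/90 sin π/180 = 0.454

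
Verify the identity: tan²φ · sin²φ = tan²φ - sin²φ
RHS = sin²φ/cos²φ - sin²φ = sin²φ(1/cos²φ - 1) = sin²φ · (1 - cos²φ)/cos²φ = sin²φ · sin²φ/cos²φ = sin²φ · tan²φ = LHS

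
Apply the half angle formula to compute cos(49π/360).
cos(49π/360) = √((1 + cos 49π/180)/2) = 0.91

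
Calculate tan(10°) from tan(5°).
tan(10°) = 2 tan 5° / (1 - tan²5°) = 0.1763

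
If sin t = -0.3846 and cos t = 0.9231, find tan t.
tan t = sin t / cos t = -0.4166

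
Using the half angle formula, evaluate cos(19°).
cos(19°) = √((1 + cos 38°)/2) = 0.9455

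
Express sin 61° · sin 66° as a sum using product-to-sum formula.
sin 61° sin 66° = (1/2)[cos(61°-66°) - cos(61°+66°)]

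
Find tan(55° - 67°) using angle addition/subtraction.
tan(55° - 67°) = (tan 55° - tan 67°)/(1 + tan 55° tan 67°) = -0.2126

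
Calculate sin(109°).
sin(109°) = 0.9455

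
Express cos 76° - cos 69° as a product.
cos 76° - cos 69° = -2 sin(72.5°) sin(3.5°)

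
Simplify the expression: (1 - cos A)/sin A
(1 - cos A)/sin A = tan(A/2) (using Half angle)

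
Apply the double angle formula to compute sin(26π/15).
sin(26π/15) = 2 sin 13π/15 cos 13π/15 = -0.7431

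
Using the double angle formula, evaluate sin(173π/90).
sin(173π/90) = 2 sin 173π/180 cos 173π/180 = -0.2419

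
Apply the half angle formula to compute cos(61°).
cos(61°) = √((1 + cos 122°)/2) = 0.4848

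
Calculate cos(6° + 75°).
cos(6° + 75°) = cos 6° cos 75° - sin 6° sin 75° = 0.1564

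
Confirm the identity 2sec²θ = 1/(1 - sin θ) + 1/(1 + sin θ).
RHS = [(1 + sin θ) + (1 - sin θ)] / [(1 - sin θ)(1 + sin θ)] = 2/(1 - sin²θ) = 2/cos²θ = 2sec²θ = LHS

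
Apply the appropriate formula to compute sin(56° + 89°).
sin(56° + 89°) = sin 56° cos 89° + cos 56° sin 89° = 0.5736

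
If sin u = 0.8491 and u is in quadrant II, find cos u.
cos u = -0.5282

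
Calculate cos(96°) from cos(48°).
cos(96°) = 2cos²48° - 1 = -0.1045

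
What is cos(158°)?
cos(158°) = -0.9272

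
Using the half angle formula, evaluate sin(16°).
sin(16°) = √((1 - cos 32°)/2) = 0.2756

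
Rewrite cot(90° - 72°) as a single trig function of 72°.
cot(90° - 72°) = tan(72°)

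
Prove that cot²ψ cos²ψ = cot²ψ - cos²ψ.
RHS = cos²ψ/sin²ψ - cos²ψ = cos²ψ(1/sin²ψ - 1) = cos²ψ · (1 - sin²ψ)/sin²ψ = cos²ψ · cos²ψ/sin²ψ = cos²ψ · cot²ψ = LHS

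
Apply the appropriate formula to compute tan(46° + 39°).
tan(46° + 39°) = (tan 46° + tan 39°)/(1 - tan 46° tan 39°) = 11.43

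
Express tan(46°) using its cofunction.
tan(46°) = cot(90° - 46°) = cot(44°)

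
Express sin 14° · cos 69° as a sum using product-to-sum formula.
sin 14° cos 69° = (1/2)[sin(14°+69°) + sin(14°-69°)]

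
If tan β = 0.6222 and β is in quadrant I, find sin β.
sin β = 0.5283 (using tan²β + 1 = sec²β)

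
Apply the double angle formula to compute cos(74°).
cos(74°) = cos²37° - sin²37° = 0.2756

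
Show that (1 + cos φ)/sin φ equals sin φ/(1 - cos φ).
RHS = sin φ(1 + cos φ) / ((1 - cos φ)(1 + cos φ)) = sin φ(1 + cos φ) / (1 - cos²φ) = sin φ(1 + cos φ) / sin²φ = (1 + cos φ)/sin φ = LHS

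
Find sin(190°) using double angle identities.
sin(190°) = 2 sin 95° cos 95° = -0.1736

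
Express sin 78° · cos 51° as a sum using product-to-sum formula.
sin 78° cos 51° = (1/2)[sin(78°+51°) + sin(78°-51°)]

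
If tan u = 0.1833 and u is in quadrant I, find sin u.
sin u = 0.1803 (using tan²u + 1 = sec²u)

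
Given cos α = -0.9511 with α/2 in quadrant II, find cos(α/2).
cos(α/2) = ±√((1 + cos α)/2); negative since α/2 ∈ QII, so cos(α/2) = -0.1564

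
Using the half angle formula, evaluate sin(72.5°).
sin(72.5°) = √((1 - cos 145°)/2) = 0.9537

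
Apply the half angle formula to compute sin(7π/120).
sin(7π/120) = √((1 - cos 7π/60)/2) = 0.1822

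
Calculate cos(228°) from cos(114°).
cos(228°) = 1 - 2sin²114° = -0.6691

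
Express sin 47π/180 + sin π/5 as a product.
sin 47π/180 + sin π/5 = 2 sin(83π/360) cos(11π/360)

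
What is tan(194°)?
tan(194°) = 0.2493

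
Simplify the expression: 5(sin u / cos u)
5(sin u / cos u) = 5(tan u) (using Quotient identity)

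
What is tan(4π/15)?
tan(4π/15) = 1.111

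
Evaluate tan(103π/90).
tan(103π/90) = 0.4877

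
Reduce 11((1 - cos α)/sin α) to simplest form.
11((1 - cos α)/sin α) = 11(tan(α/2)) (using Half angle)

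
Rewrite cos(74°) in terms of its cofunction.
cos(74°) = sin(90° - 74°) = sin(16°)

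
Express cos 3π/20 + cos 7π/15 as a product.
cos 3π/20 + cos 7π/15 = 2 cos(37π/120) cos(-19π/120)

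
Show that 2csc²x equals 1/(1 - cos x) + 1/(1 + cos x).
RHS = [(1 + cos x) + (1 - cos x)] / [(1 - cos x)(1 + cos x)] = 2/(1 - cos²x) = 2/sin²x = 2csc²x = LHS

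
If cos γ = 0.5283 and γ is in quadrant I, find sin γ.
sin γ = 0.8491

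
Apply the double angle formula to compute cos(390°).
cos(390°) = cos²195° - sin²195° = √3/2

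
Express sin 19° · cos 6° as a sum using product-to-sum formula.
sin 19° cos 6° = (1/2)[sin(19°+6°) + sin(19°-6°)]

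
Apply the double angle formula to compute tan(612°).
tan(612°) = 2 tan 306° / (1 - tan²306°) = 3.078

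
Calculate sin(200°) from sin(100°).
sin(200°) = 2 sin 100° cos 100° = -0.342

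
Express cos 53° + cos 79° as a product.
cos 53° + cos 79° = 2 cos(66°) cos(-13°)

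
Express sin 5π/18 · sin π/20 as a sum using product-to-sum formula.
sin 5π/18 sin π/20 = (1/2)[cos(5π/18-π/20) - cos(5π/18+π/20)]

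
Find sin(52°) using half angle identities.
sin(52°) = √((1 - cos 104°)/2) = 0.788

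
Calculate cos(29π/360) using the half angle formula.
cos(29π/360) = √((1 + cos 29π/180)/2) = 0.9681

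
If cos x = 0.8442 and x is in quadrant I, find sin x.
sin x = 0.536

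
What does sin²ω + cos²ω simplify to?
sin²ω + cos²ω = 1 (using Pythagorean identity)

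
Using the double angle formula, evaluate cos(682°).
cos(682°) = 1 - 2sin²341° = 0.788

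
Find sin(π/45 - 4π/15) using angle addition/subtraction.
sin(π/45 - 4π/15) = sin π/45 cos 4π/15 - cos π/45 sin 4π/15 = -0.6947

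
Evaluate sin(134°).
sin(134°) = 0.7193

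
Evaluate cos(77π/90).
cos(77π/90) = -0.8988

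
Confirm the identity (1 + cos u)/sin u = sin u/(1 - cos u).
RHS = sin u(1 + cos u) / ((1 - cos u)(1 + cos u)) = sin u(1 + cos u) / (1 - cos²u) = sin u(1 + cos u) / sin²u = (1 + cos u)/sin u = LHS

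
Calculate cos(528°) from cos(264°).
cos(528°) = cos²264° - sin²264° = -0.9781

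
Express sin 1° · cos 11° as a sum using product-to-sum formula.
sin 1° cos 11° = (1/2)[sin(1°+11°) + sin(1°-11°)]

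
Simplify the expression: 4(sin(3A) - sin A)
4(sin(3A) - sin A) = 4(2 cos(2A) sin A) (using Sum-to-product)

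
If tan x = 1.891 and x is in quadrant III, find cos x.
cos x = -0.4675 (using tan²x + 1 = sec²x)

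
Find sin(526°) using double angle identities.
sin(526°) = 2 sin 263° cos 263° = 0.2419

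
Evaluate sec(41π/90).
sec(41π/90) = 7.185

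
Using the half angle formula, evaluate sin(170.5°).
sin(170.5°) = √((1 - cos 341°)/2) = 0.165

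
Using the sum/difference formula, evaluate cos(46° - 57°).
cos(46° - 57°) = cos 46° cos 57° + sin 46° sin 57° = 0.9816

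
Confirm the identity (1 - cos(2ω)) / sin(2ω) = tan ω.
LHS = 2sin²ω / (2 sin ω cos ω) = sin ω/cos ω = tan ω = RHS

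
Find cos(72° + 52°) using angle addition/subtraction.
cos(72° + 52°) = cos 72° cos 52° - sin 72° sin 52° = -0.5592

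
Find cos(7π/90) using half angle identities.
cos(7π/90) = √((1 + cos 7π/45)/2) = 0.9703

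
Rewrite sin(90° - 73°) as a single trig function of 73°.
sin(90° - 73°) = cos(73°)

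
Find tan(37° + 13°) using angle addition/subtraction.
tan(37° + 13°) = (tan 37° + tan 13°)/(1 - tan 37° tan 13°) = 1.192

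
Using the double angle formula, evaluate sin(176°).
sin(176°) = 2 sin 88° cos 88° = 0.06976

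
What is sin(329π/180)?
sin(329π/180) = -0.515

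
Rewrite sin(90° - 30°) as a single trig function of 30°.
sin(90° - 30°) = cos(30°)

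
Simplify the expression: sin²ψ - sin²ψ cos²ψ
sin²ψ - sin²ψ cos²ψ = sin⁴ψ (using Factoring)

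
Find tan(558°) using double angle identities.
tan(558°) = 2 tan 279° / (1 - tan²279°) = 0.3249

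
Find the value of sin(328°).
sin(328°) = -0.5299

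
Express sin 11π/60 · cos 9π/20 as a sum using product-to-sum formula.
sin 11π/60 cos 9π/20 = (1/2)[sin(11π/60+9π/20) + sin(11π/60-9π/20)]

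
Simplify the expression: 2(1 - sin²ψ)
2(1 - sin²ψ) = 2(cos²ψ) (using Pythagorean identity)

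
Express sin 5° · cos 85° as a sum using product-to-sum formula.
sin 5° cos 85° = (1/2)[sin(5°+85°) + sin(5°-85°)]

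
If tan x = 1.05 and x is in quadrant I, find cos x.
cos x = 0.6897 (using tan²x + 1 = sec²x)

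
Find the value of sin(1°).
sin(1°) = 0.01745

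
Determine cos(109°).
cos(109°) = -0.3256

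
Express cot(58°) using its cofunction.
cot(58°) = tan(90° - 58°) = tan(32°)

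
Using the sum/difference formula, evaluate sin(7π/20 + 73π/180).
sin(7π/20 + 73π/180) = sin 7π/20 cos 73π/180 + cos 7π/20 sin 73π/180 = 0.6947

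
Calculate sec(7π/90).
sec(7π/90) = 1.031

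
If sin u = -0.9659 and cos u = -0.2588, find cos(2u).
cos(2u) = cos²u - sin²u = -0.866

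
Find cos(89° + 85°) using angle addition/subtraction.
cos(89° + 85°) = cos 89° cos 85° - sin 89° sin 85° = -0.9945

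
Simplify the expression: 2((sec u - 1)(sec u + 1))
2((sec u - 1)(sec u + 1)) = 2(tan²u) (using Diff. of squares)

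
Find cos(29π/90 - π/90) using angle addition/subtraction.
cos(29π/90 - π/90) = cos 29π/90 cos π/90 + sin 29π/90 sin π/90 = 0.5592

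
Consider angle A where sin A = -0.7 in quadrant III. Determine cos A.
cos A = ±√(1 - sin²A) = -0.7141 (negative in QIII)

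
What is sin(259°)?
sin(259°) = -0.9816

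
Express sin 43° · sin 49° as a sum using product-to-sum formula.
sin 43° sin 49° = (1/2)[cos(43°-49°) - cos(43°+49°)]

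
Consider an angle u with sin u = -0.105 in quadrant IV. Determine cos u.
cos u = √(1 - sin²u) = 0.9945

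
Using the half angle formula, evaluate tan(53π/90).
tan(53π/90) = sin 53π/45 / (1 + cos 53π/45) = -3.487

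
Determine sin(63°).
sin(63°) = 0.891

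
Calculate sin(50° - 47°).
sin(50° - 47°) = sin 50° cos 47° - cos 50° sin 47° = 0.05234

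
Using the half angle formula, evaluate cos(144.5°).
cos(144.5°) = -√((1 + cos 289°)/2) = -0.8141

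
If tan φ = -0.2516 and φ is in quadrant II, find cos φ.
cos φ = -0.9698 (using tan²φ + 1 = sec²φ)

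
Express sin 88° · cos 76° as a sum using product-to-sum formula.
sin 88° cos 76° = (1/2)[sin(88°+76°) + sin(88°-76°)]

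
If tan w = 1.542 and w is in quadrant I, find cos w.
cos w = 0.5441 (using tan²w + 1 = sec²w)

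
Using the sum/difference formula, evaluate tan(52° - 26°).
tan(52° - 26°) = (tan 52° - tan 26°)/(1 + tan 52° tan 26°) = 0.4877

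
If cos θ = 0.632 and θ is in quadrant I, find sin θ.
sin θ = 0.775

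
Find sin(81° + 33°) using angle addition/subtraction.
sin(81° + 33°) = sin 81° cos 33° + cos 81° sin 33° = 0.9135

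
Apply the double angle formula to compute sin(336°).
sin(336°) = 2 sin 168° cos 168° = -0.4067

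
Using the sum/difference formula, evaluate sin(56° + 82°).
sin(56° + 82°) = sin 56° cos 82° + cos 56° sin 82° = 0.6691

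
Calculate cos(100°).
cos(100°) = -0.1736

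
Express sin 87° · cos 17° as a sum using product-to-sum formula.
sin 87° cos 17° = (1/2)[sin(87°+17°) + sin(87°-17°)]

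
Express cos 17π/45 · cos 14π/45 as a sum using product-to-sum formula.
cos 17π/45 cos 14π/45 = (1/2)[cos(17π/45-14π/45) + cos(17π/45+14π/45)]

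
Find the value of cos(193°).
cos(193°) = -0.9744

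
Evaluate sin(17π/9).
sin(17π/9) = -0.342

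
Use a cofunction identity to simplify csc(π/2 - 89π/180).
csc(π/2 - 89π/180) = sec(89π/180)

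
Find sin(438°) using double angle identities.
sin(438°) = 2 sin 219° cos 219° = 0.9781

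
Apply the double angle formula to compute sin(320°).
sin(320°) = 2 sin 160° cos 160° = -0.6428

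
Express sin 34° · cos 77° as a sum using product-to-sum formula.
sin 34° cos 77° = (1/2)[sin(34°+77°) + sin(34°-77°)]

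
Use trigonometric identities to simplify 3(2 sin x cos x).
3(2 sin x cos x) = 3(sin(2x)) (using Double angle)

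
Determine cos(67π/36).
cos(67π/36) = 0.9063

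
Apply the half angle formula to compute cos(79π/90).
cos(79π/90) = -√((1 + cos 79π/45)/2) = -0.9272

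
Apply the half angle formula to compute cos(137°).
cos(137°) = -√((1 + cos 274°)/2) = -0.7314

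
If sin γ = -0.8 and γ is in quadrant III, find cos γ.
cos γ = -0.6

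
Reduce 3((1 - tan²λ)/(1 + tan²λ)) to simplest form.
3((1 - tan²λ)/(1 + tan²λ)) = 3(cos(2λ)) (using Double angle)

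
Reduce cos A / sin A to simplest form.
cos A / sin A = cot A (using Quotient identity)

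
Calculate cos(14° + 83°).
cos(14° + 83°) = cos 14° cos 83° - sin 14° sin 83° = -0.1219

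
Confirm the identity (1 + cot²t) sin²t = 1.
LHS = csc²t · sin²t = (1/sin²t) · sin²t = 1 = RHS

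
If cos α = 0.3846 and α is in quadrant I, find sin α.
sin α = 0.9231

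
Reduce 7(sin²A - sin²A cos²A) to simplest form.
7(sin²A - sin²A cos²A) = 7(sin⁴A) (using Factoring)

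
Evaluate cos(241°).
cos(241°) = -0.4848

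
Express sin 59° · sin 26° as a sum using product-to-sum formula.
sin 59° sin 26° = (1/2)[cos(59°-26°) - cos(59°+26°)]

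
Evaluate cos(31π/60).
cos(31π/60) = -0.05234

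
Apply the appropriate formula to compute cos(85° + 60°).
cos(85° + 60°) = cos 85° cos 60° - sin 85° sin 60° = -0.8192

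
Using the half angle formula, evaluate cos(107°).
cos(107°) = -√((1 + cos 214°)/2) = -0.2924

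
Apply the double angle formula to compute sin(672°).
sin(672°) = 2 sin 336° cos 336° = -0.7431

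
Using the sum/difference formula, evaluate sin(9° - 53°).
sin(9° - 53°) = sin 9° cos 53° - cos 9° sin 53° = -0.6947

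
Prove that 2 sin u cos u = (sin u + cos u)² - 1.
RHS = sin²u + 2 sin u cos u + cos²u - 1 = (sin²u + cos²u) + 2 sin u cos u - 1 = 1 + 2 sin u cos u - 1 = 2 sin u cos u = LHS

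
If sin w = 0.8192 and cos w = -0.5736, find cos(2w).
cos(2w) = cos²w - sin²w = -0.3421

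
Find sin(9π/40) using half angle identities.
sin(9π/40) = √((1 - cos 9π/20)/2) = 0.6494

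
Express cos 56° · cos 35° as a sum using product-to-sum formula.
cos 56° cos 35° = (1/2)[cos(56°-35°) + cos(56°+35°)]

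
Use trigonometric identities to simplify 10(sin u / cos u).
10(sin u / cos u) = 10(tan u) (using Quotient identity)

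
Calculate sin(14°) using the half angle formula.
sin(14°) = √((1 - cos 28°)/2) = 0.2419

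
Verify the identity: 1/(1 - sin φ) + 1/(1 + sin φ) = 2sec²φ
LHS = [(1 + sin φ) + (1 - sin φ)] / [(1 - sin φ)(1 + sin φ)] = 2/(1 - sin²φ) = 2/cos²φ = 2sec²φ = RHS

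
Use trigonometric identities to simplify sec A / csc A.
sec A / csc A = tan A (using Reciprocal identities)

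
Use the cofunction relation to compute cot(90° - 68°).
cot(90° - 68°) = tan(68°) = 2.475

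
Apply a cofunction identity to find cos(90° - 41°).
cos(90° - 41°) = sin(41°) = 0.6561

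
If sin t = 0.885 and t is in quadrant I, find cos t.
cos t = 0.4656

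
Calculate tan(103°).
tan(103°) = -4.331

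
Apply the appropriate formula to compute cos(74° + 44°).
cos(74° + 44°) = cos 74° cos 44° - sin 74° sin 44° = -0.4695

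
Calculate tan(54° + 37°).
tan(54° + 37°) = (tan 54° + tan 37°)/(1 - tan 54° tan 37°) = -57.29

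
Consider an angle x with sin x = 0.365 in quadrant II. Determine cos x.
cos x = ±√(1 - sin²x) = -0.931 (negative in QII)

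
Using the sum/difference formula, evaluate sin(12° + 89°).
sin(12° + 89°) = sin 12° cos 89° + cos 12° sin 89° = 0.9816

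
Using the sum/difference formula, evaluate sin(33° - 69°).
sin(33° - 69°) = sin 33° cos 69° - cos 33° sin 69° = -0.5878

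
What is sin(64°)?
sin(64°) = 0.8988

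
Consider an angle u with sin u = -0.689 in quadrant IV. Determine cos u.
cos u = √(1 - sin²u) = 0.7248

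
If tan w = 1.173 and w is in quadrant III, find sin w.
sin w = -0.761 (using tan²w + 1 = sec²w)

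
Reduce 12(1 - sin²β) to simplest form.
12(1 - sin²β) = 12(cos²β) (using Pythagorean identity)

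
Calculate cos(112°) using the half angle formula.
cos(112°) = -√((1 + cos 224°)/2) = -0.3746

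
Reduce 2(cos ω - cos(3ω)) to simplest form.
2(cos ω - cos(3ω)) = 2(2 sin(2ω) sin ω) (using Sum-to-product)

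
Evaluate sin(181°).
sin(181°) = -0.01745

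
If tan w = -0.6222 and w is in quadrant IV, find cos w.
cos w = 0.8491 (using tan²w + 1 = sec²w)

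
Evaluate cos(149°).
cos(149°) = -0.8572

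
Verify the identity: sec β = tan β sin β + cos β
RHS = sin²β/cos β + cos β = (sin²β + cos²β)/cos β = 1/cos β = sec β = LHS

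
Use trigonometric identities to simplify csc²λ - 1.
csc²λ - 1 = cot²λ (using Pythagorean identity)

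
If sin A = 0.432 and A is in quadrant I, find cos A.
cos A = 0.9019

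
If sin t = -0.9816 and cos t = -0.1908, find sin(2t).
sin(2t) = 2 sin t cos t = 0.3746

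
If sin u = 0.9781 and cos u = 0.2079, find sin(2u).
sin(2u) = 2 sin u cos u = 0.4067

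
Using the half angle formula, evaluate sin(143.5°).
sin(143.5°) = √((1 - cos 287°)/2) = 0.5948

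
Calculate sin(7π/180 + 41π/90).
sin(7π/180 + 41π/90) = sin 7π/180 cos 41π/90 + cos 7π/180 sin 41π/90 = 0.9998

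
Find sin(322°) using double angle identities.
sin(322°) = 2 sin 161° cos 161° = -0.6157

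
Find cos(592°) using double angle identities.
cos(592°) = cos²296° - sin²296° = -0.6157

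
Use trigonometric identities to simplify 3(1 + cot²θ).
3(1 + cot²θ) = 3(csc²θ) (using Pythagorean identity)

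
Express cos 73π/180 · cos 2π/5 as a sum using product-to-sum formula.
cos 73π/180 cos 2π/5 = (1/2)[cos(73π/180-2π/5) + cos(73π/180+2π/5)]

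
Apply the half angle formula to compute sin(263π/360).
sin(263π/360) = √((1 - cos 263π/180)/2) = 0.749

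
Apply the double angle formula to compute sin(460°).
sin(460°) = 2 sin 230° cos 230° = 0.9848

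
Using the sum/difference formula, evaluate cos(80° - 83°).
cos(80° - 83°) = cos 80° cos 83° + sin 80° sin 83° = 0.9986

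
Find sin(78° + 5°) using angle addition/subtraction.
sin(78° + 5°) = sin 78° cos 5° + cos 78° sin 5° = 0.9925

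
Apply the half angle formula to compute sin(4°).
sin(4°) = √((1 - cos 8°)/2) = 0.06976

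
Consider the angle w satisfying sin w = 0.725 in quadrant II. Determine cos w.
cos w = ±√(1 - sin²w) = -0.6887 (negative in QII)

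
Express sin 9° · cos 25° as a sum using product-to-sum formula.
sin 9° cos 25° = (1/2)[sin(9°+25°) + sin(9°-25°)]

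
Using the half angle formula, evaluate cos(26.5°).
cos(26.5°) = √((1 + cos 53°)/2) = 0.8949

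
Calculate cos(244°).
cos(244°) = -0.4384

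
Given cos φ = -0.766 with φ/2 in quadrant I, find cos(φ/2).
cos(φ/2) = ±√((1 + cos φ)/2); positive since φ/2 ∈ QI, so cos(φ/2) = 0.3421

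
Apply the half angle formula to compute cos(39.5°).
cos(39.5°) = √((1 + cos 79°)/2) = 0.7716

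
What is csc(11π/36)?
csc(11π/36) = 1.221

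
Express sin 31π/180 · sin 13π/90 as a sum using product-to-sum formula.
sin 31π/180 sin 13π/90 = (1/2)[cos(31π/180-13π/90) - cos(31π/180+13π/90)]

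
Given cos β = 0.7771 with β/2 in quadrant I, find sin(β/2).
sin(β/2) = ±√((1 - cos β)/2); positive since β/2 ∈ QI, so sin(β/2) = 0.3338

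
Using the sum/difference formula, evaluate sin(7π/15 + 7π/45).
sin(7π/15 + 7π/45) = sin 7π/15 cos 7π/45 + cos 7π/15 sin 7π/45 = 0.9272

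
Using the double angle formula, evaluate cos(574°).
cos(574°) = cos²287° - sin²287° = -0.829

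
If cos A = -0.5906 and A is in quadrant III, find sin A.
sin A = -0.807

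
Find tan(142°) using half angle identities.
tan(142°) = sin 284° / (1 + cos 284°) = -0.7813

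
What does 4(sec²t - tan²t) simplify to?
4(sec²t - tan²t) = 4 (using Pythagorean identity)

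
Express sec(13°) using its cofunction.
sec(13°) = csc(90° - 13°) = csc(77°)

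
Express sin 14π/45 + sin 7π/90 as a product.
sin 14π/45 + sin 7π/90 = 2 sin(7π/36) cos(7π/60)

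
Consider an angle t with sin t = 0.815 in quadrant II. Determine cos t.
cos t = ±√(1 - sin²t) = -0.5795 (negative in QII)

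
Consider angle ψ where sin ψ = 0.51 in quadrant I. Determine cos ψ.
cos ψ = √(1 - sin²ψ) = 0.8602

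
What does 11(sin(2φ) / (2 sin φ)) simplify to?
11(sin(2φ) / (2 sin φ)) = 11(cos φ) (using Double angle)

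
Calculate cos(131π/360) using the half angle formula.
cos(131π/360) = √((1 + cos 131π/180)/2) = 0.4147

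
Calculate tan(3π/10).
tan(3π/10) = 1.376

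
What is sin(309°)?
sin(309°) = -0.7771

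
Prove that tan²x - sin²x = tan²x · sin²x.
LHS = sin²x/cos²x - sin²x = sin²x(1/cos²x - 1) = sin²x · (1 - cos²x)/cos²x = sin²x · sin²x/cos²x = sin²x · tan²x = RHS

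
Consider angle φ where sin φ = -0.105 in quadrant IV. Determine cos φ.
cos φ = √(1 - sin²φ) = 0.9945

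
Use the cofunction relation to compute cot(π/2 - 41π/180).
cot(π/2 - 41π/180) = tan(41π/180) = 0.8693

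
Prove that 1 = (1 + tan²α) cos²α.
RHS = sec²α · cos²α = (1/cos²α) · cos²α = 1 = LHS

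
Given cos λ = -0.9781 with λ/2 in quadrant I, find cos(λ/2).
cos(λ/2) = ±√((1 + cos λ)/2); positive since λ/2 ∈ QI, so cos(λ/2) = 0.1046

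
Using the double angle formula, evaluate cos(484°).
cos(484°) = cos²242° - sin²242° = -0.5592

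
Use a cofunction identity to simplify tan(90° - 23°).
tan(90° - 23°) = cot(23°)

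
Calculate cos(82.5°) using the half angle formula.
cos(82.5°) = √((1 + cos 165°)/2) = 0.1305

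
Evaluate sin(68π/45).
sin(68π/45) = -0.9994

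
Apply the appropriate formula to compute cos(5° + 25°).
cos(5° + 25°) = cos 5° cos 25° - sin 5° sin 25° = √3/2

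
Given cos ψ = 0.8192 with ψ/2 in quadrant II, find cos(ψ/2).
cos(ψ/2) = ±√((1 + cos ψ)/2); negative since ψ/2 ∈ QII, so cos(ψ/2) = -0.9537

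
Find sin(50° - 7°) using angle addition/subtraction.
sin(50° - 7°) = sin 50° cos 7° - cos 50° sin 7° = 0.682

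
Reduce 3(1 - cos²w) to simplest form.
3(1 - cos²w) = 3(sin²w) (using Pythagorean identity)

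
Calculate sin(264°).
sin(264°) = -0.9945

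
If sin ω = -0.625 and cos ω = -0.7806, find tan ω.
tan ω = sin ω / cos ω = 0.8007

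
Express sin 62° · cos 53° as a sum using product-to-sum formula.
sin 62° cos 53° = (1/2)[sin(62°+53°) + sin(62°-53°)]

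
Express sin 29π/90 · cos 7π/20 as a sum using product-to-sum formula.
sin 29π/90 cos 7π/20 = (1/2)[sin(29π/90+7π/20) + sin(29π/90-7π/20)]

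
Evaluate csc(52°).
csc(52°) = 1.269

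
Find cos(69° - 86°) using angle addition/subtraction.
cos(69° - 86°) = cos 69° cos 86° + sin 69° sin 86° = 0.9563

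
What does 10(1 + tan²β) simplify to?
10(1 + tan²β) = 10(sec²β) (using Pythagorean identity)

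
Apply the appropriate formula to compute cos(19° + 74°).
cos(19° + 74°) = cos 19° cos 74° - sin 19° sin 74° = -0.05234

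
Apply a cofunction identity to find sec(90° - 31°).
sec(90° - 31°) = csc(31°) = 1.942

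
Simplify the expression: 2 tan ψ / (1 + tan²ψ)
2 tan ψ / (1 + tan²ψ) = sin(2ψ) (using Double angle)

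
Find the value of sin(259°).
sin(259°) = -0.9816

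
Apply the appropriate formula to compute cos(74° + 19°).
cos(74° + 19°) = cos 74° cos 19° - sin 74° sin 19° = -0.05234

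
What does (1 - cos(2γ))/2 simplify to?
(1 - cos(2γ))/2 = sin²γ (using Power reduction)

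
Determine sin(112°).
sin(112°) = 0.9272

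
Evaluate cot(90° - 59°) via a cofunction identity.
cot(90° - 59°) = tan(59°) = 1.664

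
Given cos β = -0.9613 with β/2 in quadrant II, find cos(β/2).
cos(β/2) = ±√((1 + cos β)/2); negative since β/2 ∈ QII, so cos(β/2) = -0.1391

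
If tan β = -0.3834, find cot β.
cot β = 1/tan β = -2.608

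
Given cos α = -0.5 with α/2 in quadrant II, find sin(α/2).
sin(α/2) = ±√((1 - cos α)/2); positive since α/2 ∈ QII, so sin(α/2) = √3/2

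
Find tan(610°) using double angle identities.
tan(610°) = 2 tan 305° / (1 - tan²305°) = 2.747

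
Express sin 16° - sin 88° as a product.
sin 16° - sin 88° = 2 cos(52°) sin(-36°)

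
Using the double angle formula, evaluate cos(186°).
cos(186°) = cos²93° - sin²93° = -0.9945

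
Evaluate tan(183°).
tan(183°) = 0.05241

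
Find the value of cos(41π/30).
cos(41π/30) = -0.4067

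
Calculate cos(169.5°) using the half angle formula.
cos(169.5°) = -√((1 + cos 339°)/2) = -0.9833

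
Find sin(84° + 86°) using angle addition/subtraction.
sin(84° + 86°) = sin 84° cos 86° + cos 84° sin 86° = 0.1736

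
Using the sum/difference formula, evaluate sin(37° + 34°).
sin(37° + 34°) = sin 37° cos 34° + cos 37° sin 34° = 0.9455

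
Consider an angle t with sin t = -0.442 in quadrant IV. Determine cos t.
cos t = √(1 - sin²t) = 0.897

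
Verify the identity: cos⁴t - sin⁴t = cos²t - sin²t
LHS = (cos²t - sin²t)(cos²t + sin²t) = (cos²t - sin²t) · 1 = cos²t - sin²t = RHS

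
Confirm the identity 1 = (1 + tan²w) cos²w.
RHS = sec²w · cos²w = (1/cos²w) · cos²w = 1 = LHS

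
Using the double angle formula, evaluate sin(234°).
sin(234°) = 2 sin 117° cos 117° = -0.809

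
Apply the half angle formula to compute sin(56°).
sin(56°) = √((1 - cos 112°)/2) = 0.829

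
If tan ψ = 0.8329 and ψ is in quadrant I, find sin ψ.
sin ψ = 0.64 (using tan²ψ + 1 = sec²ψ)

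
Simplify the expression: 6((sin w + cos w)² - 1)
6((sin w + cos w)² - 1) = 6(sin(2w)) (using Pythagorean + double angle)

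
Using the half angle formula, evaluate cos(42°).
cos(42°) = √((1 + cos 84°)/2) = 0.7431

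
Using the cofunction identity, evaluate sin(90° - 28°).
sin(90° - 28°) = cos(28°) = 0.8829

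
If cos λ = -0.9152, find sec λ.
sec λ = 1/cos λ = -1.093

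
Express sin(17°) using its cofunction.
sin(17°) = cos(90° - 17°) = cos(73°)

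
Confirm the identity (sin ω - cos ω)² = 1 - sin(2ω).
LHS = sin²ω - 2 sin ω cos ω + cos²ω = (sin²ω + cos²ω) - 2 sin ω cos ω = 1 - sin(2ω) = RHS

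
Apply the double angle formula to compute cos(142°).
cos(142°) = cos²71° - sin²71° = -0.788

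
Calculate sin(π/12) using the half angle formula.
sin(π/12) = √((1 - cos π/6)/2) = (√6-√2)/4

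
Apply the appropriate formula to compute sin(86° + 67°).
sin(86° + 67°) = sin 86° cos 67° + cos 86° sin 67° = 0.454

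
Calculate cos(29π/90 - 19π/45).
cos(29π/90 - 19π/45) = cos 29π/90 cos 19π/45 + sin 29π/90 sin 19π/45 = 0.9511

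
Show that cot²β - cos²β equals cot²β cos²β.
LHS = cos²β/sin²β - cos²β = cos²β(1/sin²β - 1) = cos²β · (1 - sin²β)/sin²β = cos²β · cos²β/sin²β = cos²β · cot²β = RHS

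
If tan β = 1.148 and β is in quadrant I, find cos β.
cos β = 0.6568 (using tan²β + 1 = sec²β)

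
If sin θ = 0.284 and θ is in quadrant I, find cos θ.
cos θ = 0.9588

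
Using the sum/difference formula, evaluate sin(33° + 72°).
sin(33° + 72°) = sin 33° cos 72° + cos 33° sin 72° = (√6+√2)/4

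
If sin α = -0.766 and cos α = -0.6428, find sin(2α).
sin(2α) = 2 sin α cos α = 0.9848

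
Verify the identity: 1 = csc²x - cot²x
RHS = 1/sin²x - cos²x/sin²x = (1 - cos²x)/sin²x = sin²x/sin²x = 1 = LHS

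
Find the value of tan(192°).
tan(192°) = 0.2126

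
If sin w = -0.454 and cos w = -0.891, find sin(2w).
sin(2w) = 2 sin w cos w = 0.809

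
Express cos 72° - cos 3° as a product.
cos 72° - cos 3° = -2 sin(37.5°) sin(34.5°)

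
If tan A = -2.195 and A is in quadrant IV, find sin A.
sin A = -0.91 (using tan²A + 1 = sec²A)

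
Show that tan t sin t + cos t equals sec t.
LHS = sin²t/cos t + cos t = (sin²t + cos²t)/cos t = 1/cos t = sec t = RHS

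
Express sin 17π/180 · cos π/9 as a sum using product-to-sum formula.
sin 17π/180 cos π/9 = (1/2)[sin(17π/180+π/9) + sin(17π/180-π/9)]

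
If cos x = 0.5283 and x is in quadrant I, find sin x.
sin x = 0.8491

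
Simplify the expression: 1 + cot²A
1 + cot²A = csc²A (using Pythagorean identity)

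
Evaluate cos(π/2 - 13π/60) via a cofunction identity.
cos(π/2 - 13π/60) = sin(13π/60) = 0.6293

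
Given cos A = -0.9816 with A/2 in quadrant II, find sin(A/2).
sin(A/2) = ±√((1 - cos A)/2); positive since A/2 ∈ QII, so sin(A/2) = 0.9954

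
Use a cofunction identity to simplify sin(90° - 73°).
sin(90° - 73°) = cos(73°)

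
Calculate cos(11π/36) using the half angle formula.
cos(11π/36) = √((1 + cos 11π/18)/2) = 0.5736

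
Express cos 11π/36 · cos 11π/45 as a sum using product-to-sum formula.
cos 11π/36 cos 11π/45 = (1/2)[cos(11π/36-11π/45) + cos(11π/36+11π/45)]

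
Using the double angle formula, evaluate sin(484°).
sin(484°) = 2 sin 242° cos 242° = 0.829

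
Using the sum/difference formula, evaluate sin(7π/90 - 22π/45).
sin(7π/90 - 22π/45) = sin 7π/90 cos 22π/45 - cos 7π/90 sin 22π/45 = -0.9613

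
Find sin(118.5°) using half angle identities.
sin(118.5°) = √((1 - cos 237°)/2) = 0.8788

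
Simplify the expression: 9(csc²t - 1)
9(csc²t - 1) = 9(cot²t) (using Pythagorean identity)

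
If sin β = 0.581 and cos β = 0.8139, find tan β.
tan β = sin β / cos β = 0.7138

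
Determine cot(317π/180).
cot(317π/180) = -1.072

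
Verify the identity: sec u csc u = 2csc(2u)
RHS = 2/sin(2u) = 2/(2 sin u cos u) = 1/(sin u cos u) = (1/cos u)(1/sin u) = sec u csc u = LHS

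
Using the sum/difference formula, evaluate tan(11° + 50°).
tan(11° + 50°) = (tan 11° + tan 50°)/(1 - tan 11° tan 50°) = 1.804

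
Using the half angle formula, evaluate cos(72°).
cos(72°) = √((1 + cos 144°)/2) = 0.309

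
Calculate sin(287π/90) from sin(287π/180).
sin(287π/90) = 2 sin 287π/180 cos 287π/180 = -0.5592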